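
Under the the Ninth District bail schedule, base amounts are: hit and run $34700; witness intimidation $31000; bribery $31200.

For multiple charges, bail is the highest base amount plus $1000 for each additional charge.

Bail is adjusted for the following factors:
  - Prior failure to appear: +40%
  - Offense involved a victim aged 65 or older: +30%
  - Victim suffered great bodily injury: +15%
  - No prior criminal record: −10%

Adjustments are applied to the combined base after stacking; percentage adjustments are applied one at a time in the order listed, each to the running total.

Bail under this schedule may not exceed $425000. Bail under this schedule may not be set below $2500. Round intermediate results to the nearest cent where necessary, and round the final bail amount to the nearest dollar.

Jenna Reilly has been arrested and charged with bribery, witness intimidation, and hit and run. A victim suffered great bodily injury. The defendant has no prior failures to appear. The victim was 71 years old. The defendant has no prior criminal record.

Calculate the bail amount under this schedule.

Base amounts from the schedule: bribery $31200; witness intimidation $31000; hit and run $34700.
Stacking rule: highest base plus $1000 per additional charge. Highest is hit and run at $34700; 2 additional charges → +$2000. Combined base = $36700.
Offense involved a victim aged 65 or older (+30%): $36700 × 1.3 = $47710.
Victim suffered great bodily injury (+15%): $47710 × 1.15 = $54866.50.
No prior criminal record (−10%): $54866.50 × 0.9 = $49379.85.
$49379.85 is within the $425000 maximum.
$49379.85 is at or above the $2500 minimum.
Rounded to the nearest dollar: $49380.

$49380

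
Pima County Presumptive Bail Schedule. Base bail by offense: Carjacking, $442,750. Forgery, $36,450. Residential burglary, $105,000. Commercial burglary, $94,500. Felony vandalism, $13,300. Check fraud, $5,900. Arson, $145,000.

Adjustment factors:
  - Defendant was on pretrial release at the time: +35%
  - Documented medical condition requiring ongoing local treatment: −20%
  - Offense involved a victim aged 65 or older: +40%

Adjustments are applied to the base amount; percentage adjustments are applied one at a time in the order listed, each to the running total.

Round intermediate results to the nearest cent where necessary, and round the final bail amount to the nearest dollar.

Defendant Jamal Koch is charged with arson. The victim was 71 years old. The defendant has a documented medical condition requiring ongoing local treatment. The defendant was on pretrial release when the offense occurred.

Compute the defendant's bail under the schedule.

Base amounts from the schedule: arson $145,000.
Single charge. Combined base = $145,000.
Defendant was on pretrial release at the time (+35%): $145,000 × 1.35 = $195,750.
Documented medical condition requiring ongoing local treatment (−20%): $195,750 × 0.8 = $156,600.
Offense involved a victim aged 65 or older (+40%): $156,600 × 1.4 = $219,240.

$219,240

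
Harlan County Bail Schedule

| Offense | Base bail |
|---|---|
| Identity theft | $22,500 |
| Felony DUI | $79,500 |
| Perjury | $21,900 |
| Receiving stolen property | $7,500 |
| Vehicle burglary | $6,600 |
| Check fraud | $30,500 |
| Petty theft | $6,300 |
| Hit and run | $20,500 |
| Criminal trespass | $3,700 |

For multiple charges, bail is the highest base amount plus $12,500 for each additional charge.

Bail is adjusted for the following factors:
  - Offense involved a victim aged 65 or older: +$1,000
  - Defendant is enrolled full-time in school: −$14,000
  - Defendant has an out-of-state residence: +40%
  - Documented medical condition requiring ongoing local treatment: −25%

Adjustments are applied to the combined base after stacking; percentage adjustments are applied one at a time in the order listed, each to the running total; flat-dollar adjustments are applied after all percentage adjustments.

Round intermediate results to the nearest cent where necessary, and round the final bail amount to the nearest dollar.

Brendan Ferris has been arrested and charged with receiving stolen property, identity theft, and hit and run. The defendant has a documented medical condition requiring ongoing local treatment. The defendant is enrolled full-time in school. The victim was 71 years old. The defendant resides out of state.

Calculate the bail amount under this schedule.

Base amounts from the schedule: receiving stolen property $7,500; identity theft $22,500; hit and run $20,500.
Stacking rule: highest base plus $12,500 per additional charge. Highest is identity theft at $22,500; 2 additional charges → +$25,000. Combined base = $47,500.
Defendant has an out-of-state residence (+40%): $47,500 × 1.4 = $66,500.
Documented medical condition requiring ongoing local treatment (−25%): $66,500 × 0.75 = $49,875.
Offense involved a victim aged 65 or older (+$1,000 flat): $49,875 + $1,000 = $50,875.
Defendant is enrolled full-time in school (−$14,000 flat): $50,875 − $14,000 = $36,875.

$36,875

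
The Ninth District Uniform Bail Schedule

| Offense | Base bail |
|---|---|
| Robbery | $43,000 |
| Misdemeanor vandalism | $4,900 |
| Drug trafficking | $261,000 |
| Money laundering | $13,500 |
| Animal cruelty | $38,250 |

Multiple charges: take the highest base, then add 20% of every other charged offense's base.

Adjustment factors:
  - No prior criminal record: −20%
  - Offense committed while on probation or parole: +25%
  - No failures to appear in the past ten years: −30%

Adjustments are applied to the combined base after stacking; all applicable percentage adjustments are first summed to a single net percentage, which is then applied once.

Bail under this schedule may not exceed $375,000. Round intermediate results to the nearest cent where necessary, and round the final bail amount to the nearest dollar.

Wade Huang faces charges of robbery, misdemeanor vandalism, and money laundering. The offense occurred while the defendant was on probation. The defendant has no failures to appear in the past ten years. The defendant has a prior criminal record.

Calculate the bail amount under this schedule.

Base amounts from the schedule: robbery $43,000; misdemeanor vandalism $4,900; money laundering $13,500.
Stacking rule: highest base plus 20% of each additional charge. Highest is robbery at $43,000. Additional: $4,900 × 20% = $980; $13,500 × 20% = $2,700. Combined base = $43,000 + $3,680 = $46,680.
Net percentage adjustment: +25% −30% = −5%. $46,680 × 0.95 = $44,346.
$44,346 is within the $375,000 maximum.

$44,346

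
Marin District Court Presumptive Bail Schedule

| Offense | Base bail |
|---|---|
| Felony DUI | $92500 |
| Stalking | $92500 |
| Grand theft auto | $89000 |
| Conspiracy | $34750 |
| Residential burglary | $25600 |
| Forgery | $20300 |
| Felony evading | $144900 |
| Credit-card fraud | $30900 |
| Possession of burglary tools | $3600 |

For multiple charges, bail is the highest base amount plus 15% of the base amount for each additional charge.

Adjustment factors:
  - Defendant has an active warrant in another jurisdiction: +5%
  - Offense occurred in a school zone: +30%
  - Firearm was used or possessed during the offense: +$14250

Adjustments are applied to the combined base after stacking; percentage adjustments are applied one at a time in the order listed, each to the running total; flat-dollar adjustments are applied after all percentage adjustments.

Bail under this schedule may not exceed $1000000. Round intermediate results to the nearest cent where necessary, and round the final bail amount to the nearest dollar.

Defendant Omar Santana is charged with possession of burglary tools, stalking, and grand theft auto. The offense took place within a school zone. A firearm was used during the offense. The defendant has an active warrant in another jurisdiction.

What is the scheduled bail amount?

$159472

Base amounts from the schedule: possession of burglary tools $3600; stalking $92500; grand theft auto $89000.
Stacking rule: highest base plus 15% of each additional charge. Highest is stalking at $92500. Additional: $3600 × 15% = $540; $89000 × 15% = $13350. Combined base = $92500 + $13890 = $106390.
Defendant has an active warrant in another jurisdiction (+5%): $106390 × 1.05 = $111709.50.
Offense occurred in a school zone (+30%): $111709.50 × 1.3 = $145222.35.
Firearm was used or possessed during the offense (+$14250 flat): $145222.35 + $14250 = $159472.35.
$159472.35 is within the $1000000 maximum.
Rounded to the nearest dollar: $159472.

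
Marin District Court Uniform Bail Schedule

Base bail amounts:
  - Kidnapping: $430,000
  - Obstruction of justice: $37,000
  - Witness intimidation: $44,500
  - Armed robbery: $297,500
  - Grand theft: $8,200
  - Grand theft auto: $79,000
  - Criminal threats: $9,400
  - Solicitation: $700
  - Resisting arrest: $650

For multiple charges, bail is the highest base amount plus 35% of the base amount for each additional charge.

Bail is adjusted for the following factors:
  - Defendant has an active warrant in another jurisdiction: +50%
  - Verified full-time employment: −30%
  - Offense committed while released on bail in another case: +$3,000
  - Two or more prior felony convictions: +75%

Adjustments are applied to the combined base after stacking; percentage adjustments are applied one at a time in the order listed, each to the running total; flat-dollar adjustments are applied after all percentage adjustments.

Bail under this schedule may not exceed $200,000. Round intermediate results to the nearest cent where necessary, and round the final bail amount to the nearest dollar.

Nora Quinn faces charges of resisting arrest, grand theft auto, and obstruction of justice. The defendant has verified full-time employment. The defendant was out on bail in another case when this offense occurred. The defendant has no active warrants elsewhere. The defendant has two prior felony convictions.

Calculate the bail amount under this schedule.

$115,917

Base amounts from the schedule: resisting arrest $650; grand theft auto $79,000; obstruction of justice $37,000.
Stacking rule: highest base plus 35% of each additional charge. Highest is grand theft auto at $79,000. Additional: $650 × 35% = $227.50; $37,000 × 35% = $12,950. Combined base = $79,000 + $13,177.50 = $92,177.50.
Verified full-time employment (−30%): $92,177.50 × 0.7 = $64,524.25.
Two or more prior felony convictions (+75%): $64,524.25 × 1.75 = $112,917.44.
Offense committed while released on bail in another case (+$3,000 flat): $112,917.44 + $3,000 = $115,917.44.
$115,917.44 is within the $200,000 maximum.
Rounded to the nearest dollar: $115,917.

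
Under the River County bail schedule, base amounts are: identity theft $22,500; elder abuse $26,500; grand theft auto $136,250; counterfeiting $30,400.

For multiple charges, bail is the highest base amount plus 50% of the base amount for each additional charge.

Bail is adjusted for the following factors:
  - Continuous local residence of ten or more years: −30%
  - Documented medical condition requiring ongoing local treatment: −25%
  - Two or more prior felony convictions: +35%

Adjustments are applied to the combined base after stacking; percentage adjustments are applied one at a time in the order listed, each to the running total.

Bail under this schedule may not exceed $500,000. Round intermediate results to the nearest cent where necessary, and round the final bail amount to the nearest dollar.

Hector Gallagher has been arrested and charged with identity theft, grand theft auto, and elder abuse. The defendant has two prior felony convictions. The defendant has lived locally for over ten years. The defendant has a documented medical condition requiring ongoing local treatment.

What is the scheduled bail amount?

$113,932

Base amounts from the schedule: identity theft $22,500; grand theft auto $136,250; elder abuse $26,500.
Stacking rule: highest base plus 50% of each additional charge. Highest is grand theft auto at $136,250. Additional: $22,500 × 50% = $11,250; $26,500 × 50% = $13,250. Combined base = $136,250 + $24,500 = $160,750.
Continuous local residence of ten or more years (−30%): $160,750 × 0.7 = $112,525.
Documented medical condition requiring ongoing local treatment (−25%): $112,525 × 0.75 = $84,393.75.
Two or more prior felony convictions (+35%): $84,393.75 × 1.35 = $113,931.56.
$113,931.56 is within the $500,000 maximum.
Rounded to the nearest dollar: $113,932.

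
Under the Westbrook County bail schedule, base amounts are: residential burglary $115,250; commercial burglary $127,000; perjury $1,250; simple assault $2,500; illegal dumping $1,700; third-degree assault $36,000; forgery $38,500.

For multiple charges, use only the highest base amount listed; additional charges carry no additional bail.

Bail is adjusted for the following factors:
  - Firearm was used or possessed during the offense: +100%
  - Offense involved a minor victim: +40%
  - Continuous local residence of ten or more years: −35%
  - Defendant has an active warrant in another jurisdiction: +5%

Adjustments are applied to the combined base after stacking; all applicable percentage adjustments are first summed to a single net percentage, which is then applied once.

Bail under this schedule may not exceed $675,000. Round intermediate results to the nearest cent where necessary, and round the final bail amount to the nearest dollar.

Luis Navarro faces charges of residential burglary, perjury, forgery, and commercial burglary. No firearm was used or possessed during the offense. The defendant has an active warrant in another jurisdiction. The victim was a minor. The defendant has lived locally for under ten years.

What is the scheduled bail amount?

Base amounts from the schedule: residential burglary $115,250; perjury $1,250; forgery $38,500; commercial burglary $127,000.
Stacking rule: use the highest base only. Highest is commercial burglary at $127,000. Combined base = $127,000.
Net percentage adjustment: +40% +5% = +45%. $127,000 × 1.45 = $184,150.
$184,150 is within the $675,000 maximum.

$184,150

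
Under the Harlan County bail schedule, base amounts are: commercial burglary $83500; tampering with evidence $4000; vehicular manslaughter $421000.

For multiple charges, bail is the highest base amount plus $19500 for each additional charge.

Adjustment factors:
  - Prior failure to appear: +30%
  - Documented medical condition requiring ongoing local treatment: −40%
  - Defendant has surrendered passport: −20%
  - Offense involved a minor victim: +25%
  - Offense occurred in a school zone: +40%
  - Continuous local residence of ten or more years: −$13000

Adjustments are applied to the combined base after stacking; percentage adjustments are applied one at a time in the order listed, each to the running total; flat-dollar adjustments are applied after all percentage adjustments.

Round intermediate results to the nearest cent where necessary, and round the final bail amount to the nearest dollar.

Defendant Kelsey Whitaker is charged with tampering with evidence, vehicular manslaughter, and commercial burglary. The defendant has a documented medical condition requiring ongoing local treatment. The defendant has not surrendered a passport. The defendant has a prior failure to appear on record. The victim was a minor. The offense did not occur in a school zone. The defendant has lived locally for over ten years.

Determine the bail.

Base amounts from the schedule: tampering with evidence $4000; vehicular manslaughter $421000; commercial burglary $83500.
Stacking rule: highest base plus $19500 per additional charge. Highest is vehicular manslaughter at $421000; 2 additional charges → +$39000. Combined base = $460000.
Prior failure to appear (+30%): $460000 × 1.3 = $598000.
Documented medical condition requiring ongoing local treatment (−40%): $598000 × 0.6 = $358800.
Offense involved a minor victim (+25%): $358800 × 1.25 = $448500.
Continuous local residence of ten or more years (−$13000 flat): $448500 − $13000 = $435500.

$435500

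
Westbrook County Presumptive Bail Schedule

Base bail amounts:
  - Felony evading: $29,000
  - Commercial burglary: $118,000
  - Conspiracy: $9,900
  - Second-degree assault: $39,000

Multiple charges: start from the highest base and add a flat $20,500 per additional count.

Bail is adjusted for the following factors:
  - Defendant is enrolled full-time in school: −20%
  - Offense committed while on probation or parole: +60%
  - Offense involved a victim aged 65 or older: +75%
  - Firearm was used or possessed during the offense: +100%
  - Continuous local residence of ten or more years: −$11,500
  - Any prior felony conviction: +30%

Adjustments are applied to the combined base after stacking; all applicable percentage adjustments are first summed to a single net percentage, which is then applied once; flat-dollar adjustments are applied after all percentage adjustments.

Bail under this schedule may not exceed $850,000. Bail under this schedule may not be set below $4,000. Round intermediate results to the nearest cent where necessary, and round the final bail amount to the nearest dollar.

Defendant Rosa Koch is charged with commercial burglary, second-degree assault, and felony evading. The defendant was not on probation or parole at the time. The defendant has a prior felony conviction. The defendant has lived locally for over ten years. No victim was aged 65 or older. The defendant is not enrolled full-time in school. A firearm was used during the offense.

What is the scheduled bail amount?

$354,200

Base amounts from the schedule: commercial burglary $118,000; second-degree assault $39,000; felony evading $29,000.
Stacking rule: highest base plus $20,500 per additional charge. Highest is commercial burglary at $118,000; 2 additional charges → +$41,000. Combined base = $159,000.
Net percentage adjustment: +100% +30% = +130%. $159,000 × 2.3 = $365,700.
Continuous local residence of ten or more years (−$11,500 flat): $365,700 − $11,500 = $354,200.
$354,200 is within the $850,000 maximum.
$354,200 is at or above the $4,000 minimum.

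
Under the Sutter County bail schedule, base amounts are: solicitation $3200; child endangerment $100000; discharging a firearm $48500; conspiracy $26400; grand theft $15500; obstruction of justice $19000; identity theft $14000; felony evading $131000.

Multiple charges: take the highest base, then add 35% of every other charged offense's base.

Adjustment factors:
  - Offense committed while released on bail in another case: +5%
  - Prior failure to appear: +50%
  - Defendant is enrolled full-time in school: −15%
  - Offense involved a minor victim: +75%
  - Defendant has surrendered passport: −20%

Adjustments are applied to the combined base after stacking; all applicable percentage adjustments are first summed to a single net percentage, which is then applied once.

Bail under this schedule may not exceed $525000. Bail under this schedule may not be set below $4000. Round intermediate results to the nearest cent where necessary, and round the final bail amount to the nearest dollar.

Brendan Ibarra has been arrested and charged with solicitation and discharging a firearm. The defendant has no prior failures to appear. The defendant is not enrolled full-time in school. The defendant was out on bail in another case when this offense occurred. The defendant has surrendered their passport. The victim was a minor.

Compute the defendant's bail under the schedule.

Base amounts from the schedule: solicitation $3200; discharging a firearm $48500.
Stacking rule: highest base plus 35% of each additional charge. Highest is discharging a firearm at $48500. Additional: $3200 × 35% = $1120. Combined base = $48500 + $1120 = $49620.
Net percentage adjustment: +5% +75% −20% = +60%. $49620 × 1.6 = $79392.
$79392 is within the $525000 maximum.
$79392 is at or above the $4000 minimum.

$79392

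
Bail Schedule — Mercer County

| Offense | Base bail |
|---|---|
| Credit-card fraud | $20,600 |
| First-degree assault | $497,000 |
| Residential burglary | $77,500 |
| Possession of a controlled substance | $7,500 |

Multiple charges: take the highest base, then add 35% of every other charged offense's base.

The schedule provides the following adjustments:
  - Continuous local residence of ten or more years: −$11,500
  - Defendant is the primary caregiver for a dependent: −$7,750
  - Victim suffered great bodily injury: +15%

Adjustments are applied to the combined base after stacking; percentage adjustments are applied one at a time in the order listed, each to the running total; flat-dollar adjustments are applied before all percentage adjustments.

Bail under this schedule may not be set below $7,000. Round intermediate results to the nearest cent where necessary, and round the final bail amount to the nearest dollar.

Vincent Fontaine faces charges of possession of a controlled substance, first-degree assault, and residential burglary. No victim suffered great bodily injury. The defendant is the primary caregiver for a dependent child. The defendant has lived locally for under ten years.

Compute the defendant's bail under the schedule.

Base amounts from the schedule: possession of a controlled substance $7,500; first-degree assault $497,000; residential burglary $77,500.
Stacking rule: highest base plus 35% of each additional charge. Highest is first-degree assault at $497,000. Additional: $7,500 × 35% = $2,625; $77,500 × 35% = $27,125. Combined base = $497,000 + $29,750 = $526,750.
Defendant is the primary caregiver for a dependent (−$7,750 flat): $526,750 − $7,750 = $519,000.
$519,000 is at or above the $7,000 minimum.

$519,000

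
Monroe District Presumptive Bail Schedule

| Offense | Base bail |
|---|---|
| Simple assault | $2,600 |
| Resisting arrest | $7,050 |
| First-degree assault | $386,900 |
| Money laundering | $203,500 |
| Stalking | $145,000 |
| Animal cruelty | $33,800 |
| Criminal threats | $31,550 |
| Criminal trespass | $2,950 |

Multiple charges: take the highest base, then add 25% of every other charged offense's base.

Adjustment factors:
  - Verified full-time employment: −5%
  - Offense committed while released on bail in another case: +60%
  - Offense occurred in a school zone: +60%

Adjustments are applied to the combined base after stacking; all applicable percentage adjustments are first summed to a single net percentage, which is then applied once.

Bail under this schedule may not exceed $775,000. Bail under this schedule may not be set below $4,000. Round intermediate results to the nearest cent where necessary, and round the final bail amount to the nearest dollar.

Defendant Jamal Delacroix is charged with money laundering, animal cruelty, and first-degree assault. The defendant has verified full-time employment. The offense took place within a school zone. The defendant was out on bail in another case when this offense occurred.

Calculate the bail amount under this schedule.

Base amounts from the schedule: money laundering $203,500; animal cruelty $33,800; first-degree assault $386,900.
Stacking rule: highest base plus 25% of each additional charge. Highest is first-degree assault at $386,900. Additional: $203,500 × 25% = $50,875; $33,800 × 25% = $8,450. Combined base = $386,900 + $59,325 = $446,225.
Net percentage adjustment: −5% +60% +60% = +115%. $446,225 × 2.15 = $959,383.75.
Result $959,383.75 exceeds the maximum of $775,000; bail is capped at $775,000.
$775,000 is at or above the $4,000 minimum.

$775,000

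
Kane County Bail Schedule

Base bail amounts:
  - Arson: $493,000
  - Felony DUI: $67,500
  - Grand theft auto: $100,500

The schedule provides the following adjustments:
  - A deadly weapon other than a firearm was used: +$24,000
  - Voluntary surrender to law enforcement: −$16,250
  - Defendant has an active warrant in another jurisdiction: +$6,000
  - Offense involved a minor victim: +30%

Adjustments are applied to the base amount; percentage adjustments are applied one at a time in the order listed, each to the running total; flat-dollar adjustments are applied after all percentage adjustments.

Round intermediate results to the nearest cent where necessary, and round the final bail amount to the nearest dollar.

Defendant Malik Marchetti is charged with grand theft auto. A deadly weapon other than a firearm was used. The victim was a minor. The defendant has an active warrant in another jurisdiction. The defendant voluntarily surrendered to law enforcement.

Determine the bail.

$144,400

Base amounts from the schedule: grand theft auto $100,500.
Single charge. Combined base = $100,500.
Offense involved a minor victim (+30%): $100,500 × 1.3 = $130,650.
A deadly weapon other than a firearm was used (+$24,000 flat): $130,650 + $24,000 = $154,650.
Voluntary surrender to law enforcement (−$16,250 flat): $154,650 − $16,250 = $138,400.
Defendant has an active warrant in another jurisdiction (+$6,000 flat): $138,400 + $6,000 = $144,400.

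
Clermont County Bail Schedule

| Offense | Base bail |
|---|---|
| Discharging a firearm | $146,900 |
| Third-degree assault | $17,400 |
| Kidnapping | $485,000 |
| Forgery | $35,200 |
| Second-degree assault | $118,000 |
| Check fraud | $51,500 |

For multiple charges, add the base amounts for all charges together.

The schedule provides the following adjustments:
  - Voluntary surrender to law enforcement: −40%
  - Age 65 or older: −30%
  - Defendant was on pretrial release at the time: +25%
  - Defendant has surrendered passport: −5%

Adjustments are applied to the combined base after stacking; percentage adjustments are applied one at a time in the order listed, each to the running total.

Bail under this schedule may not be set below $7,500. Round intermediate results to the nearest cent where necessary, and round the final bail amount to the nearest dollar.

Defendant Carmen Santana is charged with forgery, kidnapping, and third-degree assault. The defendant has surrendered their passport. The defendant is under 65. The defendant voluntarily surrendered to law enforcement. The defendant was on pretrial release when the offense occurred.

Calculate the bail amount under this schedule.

Base amounts from the schedule: forgery $35,200; kidnapping $485,000; third-degree assault $17,400.
Stacking rule: sum of all bases. $35,200 + $485,000 + $17,400 = $537,600.
Voluntary surrender to law enforcement (−40%): $537,600 × 0.6 = $322,560.
Defendant was on pretrial release at the time (+25%): $322,560 × 1.25 = $403,200.
Defendant has surrendered passport (−5%): $403,200 × 0.95 = $383,040.
$383,040 is at or above the $7,500 minimum.

$383,040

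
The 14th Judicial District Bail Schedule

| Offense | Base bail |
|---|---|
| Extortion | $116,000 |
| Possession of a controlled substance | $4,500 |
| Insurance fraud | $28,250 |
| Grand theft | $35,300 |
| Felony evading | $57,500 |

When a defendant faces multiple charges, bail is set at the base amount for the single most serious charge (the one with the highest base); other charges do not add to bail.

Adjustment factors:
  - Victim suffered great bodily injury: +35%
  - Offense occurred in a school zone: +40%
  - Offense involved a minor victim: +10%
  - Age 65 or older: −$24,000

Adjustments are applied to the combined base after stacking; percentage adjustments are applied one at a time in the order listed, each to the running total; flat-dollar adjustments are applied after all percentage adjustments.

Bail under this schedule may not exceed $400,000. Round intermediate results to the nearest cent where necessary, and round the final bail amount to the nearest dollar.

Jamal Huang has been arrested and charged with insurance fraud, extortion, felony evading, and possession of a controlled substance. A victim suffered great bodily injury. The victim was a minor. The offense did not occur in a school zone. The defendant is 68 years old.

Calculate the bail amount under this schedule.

$148,260

Base amounts from the schedule: insurance fraud $28,250; extortion $116,000; felony evading $57,500; possession of a controlled substance $4,500.
Stacking rule: use the highest base only. Highest is extortion at $116,000. Combined base = $116,000.
Victim suffered great bodily injury (+35%): $116,000 × 1.35 = $156,600.
Offense involved a minor victim (+10%): $156,600 × 1.1 = $172,260.
Age 65 or older (−$24,000 flat): $172,260 − $24,000 = $148,260.
$148,260 is within the $400,000 maximum.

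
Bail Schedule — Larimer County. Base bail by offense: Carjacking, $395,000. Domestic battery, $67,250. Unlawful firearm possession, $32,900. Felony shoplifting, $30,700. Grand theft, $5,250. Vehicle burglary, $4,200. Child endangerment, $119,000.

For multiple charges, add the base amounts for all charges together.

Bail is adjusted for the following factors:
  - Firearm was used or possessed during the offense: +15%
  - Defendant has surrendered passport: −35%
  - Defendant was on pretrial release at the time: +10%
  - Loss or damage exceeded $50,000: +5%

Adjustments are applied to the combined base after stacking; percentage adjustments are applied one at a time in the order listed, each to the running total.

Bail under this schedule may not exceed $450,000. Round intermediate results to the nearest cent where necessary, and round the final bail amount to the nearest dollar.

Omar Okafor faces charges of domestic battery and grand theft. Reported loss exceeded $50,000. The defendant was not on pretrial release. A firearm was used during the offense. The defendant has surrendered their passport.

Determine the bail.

$56,903

Base amounts from the schedule: domestic battery $67,250; grand theft $5,250.
Stacking rule: sum of all bases. $67,250 + $5,250 = $72,500.
Firearm was used or possessed during the offense (+15%): $72,500 × 1.15 = $83,375.
Defendant has surrendered passport (−35%): $83,375 × 0.65 = $54,193.75.
Loss or damage exceeded $50,000 (+5%): $54,193.75 × 1.05 = $56,903.44.
$56,903.44 is within the $450,000 maximum.
Rounded to the nearest dollar: $56,903.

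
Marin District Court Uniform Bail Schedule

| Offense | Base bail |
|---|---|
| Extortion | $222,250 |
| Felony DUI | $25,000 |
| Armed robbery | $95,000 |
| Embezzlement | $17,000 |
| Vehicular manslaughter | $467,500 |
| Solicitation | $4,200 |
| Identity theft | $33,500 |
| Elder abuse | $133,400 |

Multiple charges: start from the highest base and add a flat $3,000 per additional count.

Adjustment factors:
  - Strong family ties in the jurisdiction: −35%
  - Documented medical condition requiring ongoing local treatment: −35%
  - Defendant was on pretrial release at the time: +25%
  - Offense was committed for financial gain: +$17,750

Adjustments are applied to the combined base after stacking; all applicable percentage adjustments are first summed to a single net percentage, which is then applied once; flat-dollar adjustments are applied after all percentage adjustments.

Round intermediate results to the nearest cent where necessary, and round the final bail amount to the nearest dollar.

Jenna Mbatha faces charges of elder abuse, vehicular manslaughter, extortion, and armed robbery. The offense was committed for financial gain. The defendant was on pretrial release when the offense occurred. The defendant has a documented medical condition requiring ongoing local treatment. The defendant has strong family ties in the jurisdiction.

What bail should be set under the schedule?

Base amounts from the schedule: elder abuse $133,400; vehicular manslaughter $467,500; extortion $222,250; armed robbery $95,000.
Stacking rule: highest base plus $3,000 per additional charge. Highest is vehicular manslaughter at $467,500; 3 additional charges → +$9,000. Combined base = $476,500.
Net percentage adjustment: −35% −35% +25% = −45%. $476,500 × 0.55 = $262,075.
Offense was committed for financial gain (+$17,750 flat): $262,075 + $17,750 = $279,825.

$279,825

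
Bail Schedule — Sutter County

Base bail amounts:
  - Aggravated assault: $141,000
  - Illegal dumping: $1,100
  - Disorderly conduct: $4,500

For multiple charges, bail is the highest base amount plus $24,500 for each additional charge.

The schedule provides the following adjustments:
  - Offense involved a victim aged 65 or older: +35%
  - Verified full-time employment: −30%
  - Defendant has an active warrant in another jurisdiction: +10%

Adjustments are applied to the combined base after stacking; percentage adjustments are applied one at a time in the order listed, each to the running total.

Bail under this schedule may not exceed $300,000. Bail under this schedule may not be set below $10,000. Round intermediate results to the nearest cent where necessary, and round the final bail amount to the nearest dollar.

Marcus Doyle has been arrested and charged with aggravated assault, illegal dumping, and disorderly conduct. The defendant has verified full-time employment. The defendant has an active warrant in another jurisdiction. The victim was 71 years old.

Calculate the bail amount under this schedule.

$197,505

Base amounts from the schedule: aggravated assault $141,000; illegal dumping $1,100; disorderly conduct $4,500.
Stacking rule: highest base plus $24,500 per additional charge. Highest is aggravated assault at $141,000; 2 additional charges → +$49,000. Combined base = $190,000.
Offense involved a victim aged 65 or older (+35%): $190,000 × 1.35 = $256,500.
Verified full-time employment (−30%): $256,500 × 0.7 = $179,550.
Defendant has an active warrant in another jurisdiction (+10%): $179,550 × 1.1 = $197,505.
$197,505 is within the $300,000 maximum.
$197,505 is at or above the $10,000 minimum.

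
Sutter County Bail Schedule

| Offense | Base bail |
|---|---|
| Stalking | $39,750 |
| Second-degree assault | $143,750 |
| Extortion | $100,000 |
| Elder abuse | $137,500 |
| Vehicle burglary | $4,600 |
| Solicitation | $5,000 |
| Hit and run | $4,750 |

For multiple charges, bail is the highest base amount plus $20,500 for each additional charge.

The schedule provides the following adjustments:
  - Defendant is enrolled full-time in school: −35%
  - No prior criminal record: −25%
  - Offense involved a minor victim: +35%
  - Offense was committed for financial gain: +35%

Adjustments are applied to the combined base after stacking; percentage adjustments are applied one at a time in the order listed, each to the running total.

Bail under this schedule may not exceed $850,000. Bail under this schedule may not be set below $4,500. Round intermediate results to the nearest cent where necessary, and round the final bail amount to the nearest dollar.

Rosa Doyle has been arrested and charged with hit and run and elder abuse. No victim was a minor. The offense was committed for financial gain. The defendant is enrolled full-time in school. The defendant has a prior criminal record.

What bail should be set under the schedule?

Base amounts from the schedule: hit and run $4,750; elder abuse $137,500.
Stacking rule: highest base plus $20,500 per additional charge. Highest is elder abuse at $137,500; 1 additional charge → +$20,500. Combined base = $158,000.
Defendant is enrolled full-time in school (−35%): $158,000 × 0.65 = $102,700.
Offense was committed for financial gain (+35%): $102,700 × 1.35 = $138,645.
$138,645 is within the $850,000 maximum.
$138,645 is at or above the $4,500 minimum.

$138,645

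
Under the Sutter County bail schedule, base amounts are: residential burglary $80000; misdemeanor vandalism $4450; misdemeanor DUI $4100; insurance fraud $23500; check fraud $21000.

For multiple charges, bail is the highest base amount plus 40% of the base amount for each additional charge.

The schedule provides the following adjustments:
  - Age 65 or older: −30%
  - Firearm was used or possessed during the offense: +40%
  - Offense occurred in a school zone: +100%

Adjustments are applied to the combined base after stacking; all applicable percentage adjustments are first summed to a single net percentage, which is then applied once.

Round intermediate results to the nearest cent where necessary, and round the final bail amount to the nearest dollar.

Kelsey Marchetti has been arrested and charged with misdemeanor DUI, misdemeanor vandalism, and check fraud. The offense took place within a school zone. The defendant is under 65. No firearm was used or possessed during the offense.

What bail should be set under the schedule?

$48840

Base amounts from the schedule: misdemeanor DUI $4100; misdemeanor vandalism $4450; check fraud $21000.
Stacking rule: highest base plus 40% of each additional charge. Highest is check fraud at $21000. Additional: $4100 × 40% = $1640; $4450 × 40% = $1780. Combined base = $21000 + $3420 = $24420.
Offense occurred in a school zone (+100%): $24420 × 2 = $48840.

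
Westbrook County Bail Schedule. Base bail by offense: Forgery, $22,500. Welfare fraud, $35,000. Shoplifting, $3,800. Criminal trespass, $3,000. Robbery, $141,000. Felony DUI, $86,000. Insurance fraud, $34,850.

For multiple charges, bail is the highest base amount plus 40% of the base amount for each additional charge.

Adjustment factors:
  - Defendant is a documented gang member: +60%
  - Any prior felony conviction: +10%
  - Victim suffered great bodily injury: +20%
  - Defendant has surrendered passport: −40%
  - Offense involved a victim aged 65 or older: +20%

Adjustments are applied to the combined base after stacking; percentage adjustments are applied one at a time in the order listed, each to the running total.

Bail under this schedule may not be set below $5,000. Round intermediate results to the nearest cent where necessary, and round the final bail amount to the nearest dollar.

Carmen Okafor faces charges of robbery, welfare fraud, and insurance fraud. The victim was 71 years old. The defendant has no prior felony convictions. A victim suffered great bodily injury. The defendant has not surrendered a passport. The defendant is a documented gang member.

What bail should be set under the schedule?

$389,238

Base amounts from the schedule: robbery $141,000; welfare fraud $35,000; insurance fraud $34,850.
Stacking rule: highest base plus 40% of each additional charge. Highest is robbery at $141,000. Additional: $35,000 × 40% = $14,000; $34,850 × 40% = $13,940. Combined base = $141,000 + $27,940 = $168,940.
Defendant is a documented gang member (+60%): $168,940 × 1.6 = $270,304.
Victim suffered great bodily injury (+20%): $270,304 × 1.2 = $324,364.80.
Offense involved a victim aged 65 or older (+20%): $324,364.80 × 1.2 = $389,237.76.
$389,237.76 is at or above the $5,000 minimum.
Rounded to the nearest dollar: $389,238.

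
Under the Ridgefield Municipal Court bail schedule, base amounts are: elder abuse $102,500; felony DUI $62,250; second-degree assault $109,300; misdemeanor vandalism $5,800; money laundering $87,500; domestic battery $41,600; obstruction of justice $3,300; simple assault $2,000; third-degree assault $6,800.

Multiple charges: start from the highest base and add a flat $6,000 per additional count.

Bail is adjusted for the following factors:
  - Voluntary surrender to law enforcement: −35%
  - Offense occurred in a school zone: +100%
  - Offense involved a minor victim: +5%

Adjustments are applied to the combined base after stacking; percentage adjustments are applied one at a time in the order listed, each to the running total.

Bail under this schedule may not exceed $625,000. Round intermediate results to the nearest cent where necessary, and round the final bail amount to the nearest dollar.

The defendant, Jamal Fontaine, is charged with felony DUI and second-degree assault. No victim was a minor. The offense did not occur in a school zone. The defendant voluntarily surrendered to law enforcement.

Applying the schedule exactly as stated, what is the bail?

Base amounts from the schedule: felony DUI $62,250; second-degree assault $109,300.
Stacking rule: highest base plus $6,000 per additional charge. Highest is second-degree assault at $109,300; 1 additional charge → +$6,000. Combined base = $115,300.
Voluntary surrender to law enforcement (−35%): $115,300 × 0.65 = $74,945.
$74,945 is within the $625,000 maximum.

$74,945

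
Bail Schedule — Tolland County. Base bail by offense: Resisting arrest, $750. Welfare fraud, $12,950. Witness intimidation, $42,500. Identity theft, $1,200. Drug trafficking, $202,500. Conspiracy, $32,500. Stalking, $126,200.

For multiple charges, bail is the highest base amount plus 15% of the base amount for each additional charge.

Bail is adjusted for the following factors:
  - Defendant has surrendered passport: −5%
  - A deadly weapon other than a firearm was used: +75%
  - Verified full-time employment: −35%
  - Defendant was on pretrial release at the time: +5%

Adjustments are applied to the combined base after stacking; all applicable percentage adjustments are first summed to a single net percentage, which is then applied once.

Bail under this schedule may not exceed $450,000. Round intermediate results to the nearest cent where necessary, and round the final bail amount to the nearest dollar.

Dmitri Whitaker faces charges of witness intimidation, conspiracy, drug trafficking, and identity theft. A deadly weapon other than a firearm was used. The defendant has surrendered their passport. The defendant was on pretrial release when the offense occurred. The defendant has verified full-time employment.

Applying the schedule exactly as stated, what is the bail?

$299,502

Base amounts from the schedule: witness intimidation $42,500; conspiracy $32,500; drug trafficking $202,500; identity theft $1,200.
Stacking rule: highest base plus 15% of each additional charge. Highest is drug trafficking at $202,500. Additional: $42,500 × 15% = $6,375; $32,500 × 15% = $4,875; $1,200 × 15% = $180. Combined base = $202,500 + $11,430 = $213,930.
Net percentage adjustment: −5% +75% −35% +5% = +40%. $213,930 × 1.4 = $299,502.
$299,502 is within the $450,000 maximum.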